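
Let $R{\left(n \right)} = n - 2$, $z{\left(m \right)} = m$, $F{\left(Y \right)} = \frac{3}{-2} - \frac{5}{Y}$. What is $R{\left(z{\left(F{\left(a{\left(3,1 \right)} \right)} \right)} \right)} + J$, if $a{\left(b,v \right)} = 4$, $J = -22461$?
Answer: $- \frac{89863}{4} \approx -22466.0$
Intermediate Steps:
$F{\left(Y \right)} = - \frac{3}{2} - \frac{5}{Y}$ ($F{\left(Y \right)} = 3 \left(- \frac{1}{2}\right) - \frac{5}{Y} = - \frac{3}{2} - \frac{5}{Y}$)
$R{\left(n \right)} = -2 + n$
$R{\left(z{\left(F{\left(a{\left(3,1 \right)} \right)} \right)} \right)} + J = \left(-2 - \left(\frac{3}{2} + \frac{5}{4}\right)\right) - 22461 = \left(-2 - \frac{11}{4}\right) - 22461 = - \frac{19}{4} - 22461 = - \frac{89863}{4}$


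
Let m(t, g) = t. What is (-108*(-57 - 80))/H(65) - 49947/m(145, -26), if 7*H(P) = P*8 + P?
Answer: -315579/1885 ≈ -167.42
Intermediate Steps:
H(P) = 9*P/7 (H(P) = (P*8 + P)/7 = (8*P + P)/7 = (9*P)/7 = 9*P/7)
(-108*(-57 - 80))/H(65) - 49947/m(145, -26) = (-108*(-57 - 80))/(((9/7)*65)) - 49947/145 = (-108*(-137))/(585/7) - 49947*1/145 = 14796*(7/585) - 49947/145 = 11508/65 - 49947/145 = -315579/1885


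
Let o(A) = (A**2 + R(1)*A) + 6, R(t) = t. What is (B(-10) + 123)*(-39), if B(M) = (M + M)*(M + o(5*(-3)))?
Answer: 155883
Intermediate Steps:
o(A) = 6 + A + A**2 (o(A) = (A**2 + 1*A) + 6 = (A**2 + A) + 6 = (A + A**2) + 6 = 6 + A + A**2)
B(M) = 2*M*(216 + M) (B(M) = (M + M)*(M + (6 + 5*(-3) + (5*(-3))**2)) = (2*M)*(M + (6 - 15 + (-15)**2)) = (2*M)*(M + (6 - 15 + 225)) = (2*M)*(M + 216) = (2*M)*(216 + M) = 2*M*(216 + M))
(B(-10) + 123)*(-39) = (2*(-10)*(216 - 10) + 123)*(-39) = (2*(-10)*206 + 123)*(-39) = (-4120 + 123)*(-39) = -3997*(-39) = 155883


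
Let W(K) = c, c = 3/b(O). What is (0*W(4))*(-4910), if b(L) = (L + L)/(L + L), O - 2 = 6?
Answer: 0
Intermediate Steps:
O = 8 (O = 2 + 6 = 8)
b(L) = 1 (b(L) = (2*L)/((2*L)) = (2*L)*(1/(2*L)) = 1)
c = 3 (c = 3/1 = 3*1 = 3)
W(K) = 3
(0*W(4))*(-4910) = (0*3)*(-4910) = 0*(-4910) = 0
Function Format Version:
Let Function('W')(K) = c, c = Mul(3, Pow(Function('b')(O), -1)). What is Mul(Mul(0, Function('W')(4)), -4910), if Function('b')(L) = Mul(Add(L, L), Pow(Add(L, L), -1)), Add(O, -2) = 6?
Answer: 0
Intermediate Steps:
O = 8 (O = Add(2, 6) = 8)
Function('b')(L) = 1 (Function('b')(L) = Mul(Mul(2, L), Pow(Mul(2, L), -1)) = Mul(Mul(2, L), Mul(Rational(1, 2), Pow(L, -1))) = 1)
c = 3 (c = Mul(3, Pow(1, -1)) = Mul(3, 1) = 3)
Function('W')(K) = 3
Mul(Mul(0, Function('W')(4)), -4910) = Mul(Mul(0, 3), -4910) = Mul(0, -4910) = 0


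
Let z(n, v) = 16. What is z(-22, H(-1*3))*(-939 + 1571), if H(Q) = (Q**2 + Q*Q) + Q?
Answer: 10112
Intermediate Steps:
H(Q) = Q + 2*Q**2 (H(Q) = (Q**2 + Q**2) + Q = 2*Q**2 + Q = Q + 2*Q**2)
z(-22, H(-1*3))*(-939 + 1571) = 16*(-939 + 1571) = 16*632 = 10112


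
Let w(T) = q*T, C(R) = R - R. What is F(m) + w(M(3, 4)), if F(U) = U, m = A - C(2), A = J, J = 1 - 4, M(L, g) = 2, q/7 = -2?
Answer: -31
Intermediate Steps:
q = -14 (q = 7*(-2) = -14)
C(R) = 0
w(T) = -14*T
J = -3
A = -3
m = -3 (m = -3 - 1*0 = -3 + 0 = -3)
F(m) + w(M(3, 4)) = -3 - 14*2 = -3 - 28 = -31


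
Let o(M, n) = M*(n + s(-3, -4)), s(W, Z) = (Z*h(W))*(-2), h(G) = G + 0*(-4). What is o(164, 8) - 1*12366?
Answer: -14990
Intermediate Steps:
h(G) = G (h(G) = G + 0 = G)
s(W, Z) = -2*W*Z (s(W, Z) = (Z*W)*(-2) = (W*Z)*(-2) = -2*W*Z)
o(M, n) = M*(-24 + n) (o(M, n) = M*(n - 2*(-3)*(-4)) = M*(n - 24) = M*(-24 + n))
o(164, 8) - 1*12366 = 164*(-24 + 8) - 1*12366 = 164*(-16) - 12366 = -2624 - 12366 = -14990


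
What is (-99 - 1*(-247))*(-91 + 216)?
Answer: 18500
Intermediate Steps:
(-99 - 1*(-247))*(-91 + 216) = (-99 + 247)*125 = 148*125 = 18500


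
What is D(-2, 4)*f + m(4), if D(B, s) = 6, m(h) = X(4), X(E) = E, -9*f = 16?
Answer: -20/3 ≈ -6.6667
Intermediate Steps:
f = -16/9 (f = -⅑*16 = -16/9 ≈ -1.7778)
m(h) = 4
D(-2, 4)*f + m(4) = 6*(-16/9) + 4 = -32/3 + 4 = -20/3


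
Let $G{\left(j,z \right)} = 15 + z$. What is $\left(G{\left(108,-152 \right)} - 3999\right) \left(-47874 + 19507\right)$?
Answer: $117325912$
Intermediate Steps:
$\left(G{\left(108,-152 \right)} - 3999\right) \left(-47874 + 19507\right) = \left(\left(15 - 152\right) - 3999\right) \left(-47874 + 19507\right) = \left(-137 - 3999\right) \left(-28367\right) = \left(-4136\right) \left(-28367\right) = 117325912$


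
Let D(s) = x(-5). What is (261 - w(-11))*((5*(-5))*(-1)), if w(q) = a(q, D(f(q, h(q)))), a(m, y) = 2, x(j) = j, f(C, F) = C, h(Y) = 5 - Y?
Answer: 6475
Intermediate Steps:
D(s) = -5
w(q) = 2
(261 - w(-11))*((5*(-5))*(-1)) = (261 - 1*2)*((5*(-5))*(-1)) = (261 - 2)*(-25*(-1)) = 259*25 = 6475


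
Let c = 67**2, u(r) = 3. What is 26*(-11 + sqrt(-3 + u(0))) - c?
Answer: -4775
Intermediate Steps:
c = 4489
26*(-11 + sqrt(-3 + u(0))) - c = 26*(-11 + sqrt(-3 + 3)) - 1*4489 = 26*(-11 + sqrt(0)) - 4489 = 26*(-11 + 0) - 4489 = 26*(-11) - 4489 = -286 - 4489 = -4775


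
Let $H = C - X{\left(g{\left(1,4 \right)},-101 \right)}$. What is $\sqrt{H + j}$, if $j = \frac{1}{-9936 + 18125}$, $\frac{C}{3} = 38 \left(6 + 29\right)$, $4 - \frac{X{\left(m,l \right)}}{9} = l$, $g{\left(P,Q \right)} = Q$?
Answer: $\frac{\sqrt{204196858634}}{8189} \approx 55.182$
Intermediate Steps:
$X{\left(m,l \right)} = 36 - 9 l$
$C = 3990$ ($C = 3 \cdot 38 \left(6 + 29\right) = 3 \cdot 38 \cdot 35 = 3 \cdot 1330 = 3990$)
$j = \frac{1}{8189} \approx 0.00012212$
$H = 3045$ ($H = 3990 - \left(36 - -909\right) = 3990 - \left(36 + 909\right) = 3990 - 945 = 3045$)
$\sqrt{H + j} = \sqrt{3045 + \frac{1}{8189}} = \sqrt{\frac{24935506}{8189}} = \frac{\sqrt{204196858634}}{8189}$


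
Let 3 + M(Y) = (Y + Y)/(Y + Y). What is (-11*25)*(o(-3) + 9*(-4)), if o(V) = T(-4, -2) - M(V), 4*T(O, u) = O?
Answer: 9625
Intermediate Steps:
M(Y) = -2 (M(Y) = -3 + (Y + Y)/(Y + Y) = -3 + (2*Y)/((2*Y)) = -3 + (2*Y)*(1/(2*Y)) = -3 + 1 = -2)
T(O, u) = O/4
o(V) = 1 (o(V) = (1/4)*(-4) - 1*(-2) = -1 + 2 = 1)
(-11*25)*(o(-3) + 9*(-4)) = (-11*25)*(1 + 9*(-4)) = -275*(1 - 36) = -275*(-35) = 9625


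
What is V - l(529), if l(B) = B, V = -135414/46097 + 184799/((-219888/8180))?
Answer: -18768652988279/2534044284 ≈ -7406.6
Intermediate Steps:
V = -17428143562043/2534044284 (V = -135414*1/46097 + 184799/((-219888*1/8180)) = -135414/46097 + 184799/(-54972/2045) = -135414/46097 + 184799*(-2045/54972) = -135414/46097 - 377913955/54972 = -17428143562043/2534044284 ≈ -6877.6)
V - l(529) = -17428143562043/2534044284 - 1*529 = -17428143562043/2534044284 - 529 = -18768652988279/2534044284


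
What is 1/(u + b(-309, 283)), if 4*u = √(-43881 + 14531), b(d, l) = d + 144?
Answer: -264/46495 - 2*I*√1174/46495 ≈ -0.005678 - 0.0014739*I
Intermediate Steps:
b(d, l) = 144 + d
u = 5*I*√1174/4 (u = √(-43881 + 14531)/4 = √(-29350)/4 = (5*I*√1174)/4 = 5*I*√1174/4 ≈ 42.83*I)
1/(u + b(-309, 283)) = 1/(5*I*√1174/4 + (144 - 309)) = 1/(5*I*√1174/4 - 165) = 1/(-165 + 5*I*√1174/4)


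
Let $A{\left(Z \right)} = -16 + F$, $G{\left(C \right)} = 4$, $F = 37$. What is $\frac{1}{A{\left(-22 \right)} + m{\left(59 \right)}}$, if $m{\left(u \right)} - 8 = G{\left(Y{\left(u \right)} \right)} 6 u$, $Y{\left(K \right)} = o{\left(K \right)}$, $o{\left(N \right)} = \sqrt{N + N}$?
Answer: $\frac{1}{1445} \approx 0.00069204$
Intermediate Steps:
$o{\left(N \right)} = \sqrt{2} \sqrt{N}$ ($o{\left(N \right)} = \sqrt{2 N} = \sqrt{2} \sqrt{N}$)
$Y{\left(K \right)} = \sqrt{2} \sqrt{K}$
$A{\left(Z \right)} = 21$ ($A{\left(Z \right)} = -16 + 37 = 21$)
$m{\left(u \right)} = 8 + 24 u$ ($m{\left(u \right)} = 8 + 4 \cdot 6 u = 8 + 24 u$)
$\frac{1}{A{\left(-22 \right)} + m{\left(59 \right)}} = \frac{1}{21 + \left(8 + 24 \cdot 59\right)} = \frac{1}{21 + \left(8 + 1416\right)} = \frac{1}{21 + 1424} = \frac{1}{1445}$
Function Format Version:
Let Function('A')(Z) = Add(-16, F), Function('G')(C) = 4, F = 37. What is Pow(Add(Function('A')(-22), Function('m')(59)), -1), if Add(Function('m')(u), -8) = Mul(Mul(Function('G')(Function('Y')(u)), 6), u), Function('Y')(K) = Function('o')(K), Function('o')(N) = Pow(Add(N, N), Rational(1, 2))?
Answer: Rational(1, 1445) ≈ 0.00069204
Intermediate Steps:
Function('o')(N) = Mul(Pow(2, Rational(1, 2)), Pow(N, Rational(1, 2))) (Function('o')(N) = Pow(Mul(2, N), Rational(1, 2)) = Mul(Pow(2, Rational(1, 2)), Pow(N, Rational(1, 2))))
Function('Y')(K) = Mul(Pow(2, Rational(1, 2)), Pow(K, Rational(1, 2)))
Function('A')(Z) = 21 (Function('A')(Z) = Add(-16, 37) = 21)
Function('m')(u) = Add(8, Mul(24, u)) (Function('m')(u) = Add(8, Mul(Mul(4, 6), u)) = Add(8, Mul(24, u)))
Pow(Add(Function('A')(-22), Function('m')(59)), -1) = Pow(Add(21, Add(8, Mul(24, 59))), -1) = Pow(Add(21, Add(8, 1416)), -1) = Pow(Add(21, 1424), -1) = Pow(1445, -1) = Rational(1, 1445)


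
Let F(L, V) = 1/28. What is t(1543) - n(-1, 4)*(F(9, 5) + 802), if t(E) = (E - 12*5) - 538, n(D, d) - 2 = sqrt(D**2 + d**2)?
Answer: -9227/14 - 22457*sqrt(17)/28 ≈ -3965.9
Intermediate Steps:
F(L, V) = 1/28
n(D, d) = 2 + sqrt(D**2 + d**2)
t(E) = -598 + E (t(E) = (E - 60) - 538 = (-60 + E) - 538 = -598 + E)
t(1543) - n(-1, 4)*(F(9, 5) + 802) = (-598 + 1543) - (2 + sqrt((-1)**2 + 4**2))*(1/28 + 802) = 945 - (2 + sqrt(1 + 16))*22457/28 = 945 - (2 + sqrt(17))*22457/28 = 945 - (22457/14 + 22457*sqrt(17)/28) = 945 + (-22457/14 - 22457*sqrt(17)/28) = -9227/14 - 22457*sqrt(17)/28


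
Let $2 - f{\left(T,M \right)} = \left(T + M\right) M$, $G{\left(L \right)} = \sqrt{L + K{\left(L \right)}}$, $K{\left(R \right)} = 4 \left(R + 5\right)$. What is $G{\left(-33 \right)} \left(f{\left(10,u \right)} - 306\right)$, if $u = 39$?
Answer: $- 2215 i \sqrt{145} \approx - 26672.0 i$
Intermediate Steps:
$K{\left(R \right)} = 20 + 4 R$ ($K{\left(R \right)} = 4 \left(5 + R\right) = 20 + 4 R$)
$G{\left(L \right)} = \sqrt{20 + 5 L}$ ($G{\left(L \right)} = \sqrt{L + \left(20 + 4 L\right)} = \sqrt{20 + 5 L}$)
$f{\left(T,M \right)} = 2 - M \left(M + T\right)$ ($f{\left(T,M \right)} = 2 - \left(T + M\right) M = 2 - \left(M + T\right) M = 2 - M \left(M + T\right)$)
$G{\left(-33 \right)} \left(f{\left(10,u \right)} - 306\right) = \sqrt{20 + 5 \left(-33\right)} \left(\left(2 - 39^{2} - 39 \cdot 10\right) - 306\right) = \sqrt{20 - 165} \left(\left(2 - 1521 - 390\right) - 306\right) = \sqrt{-145} \left(\left(2 - 1521 - 390\right) - 306\right) = i \sqrt{145} \left(-1909 - 306\right) = i \sqrt{145} \left(-2215\right) = - 2215 i \sqrt{145}$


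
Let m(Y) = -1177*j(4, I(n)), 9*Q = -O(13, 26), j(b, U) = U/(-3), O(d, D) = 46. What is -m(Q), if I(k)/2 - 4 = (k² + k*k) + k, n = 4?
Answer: -94160/3 ≈ -31387.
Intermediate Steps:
I(k) = 8 + 2*k + 4*k² (I(k) = 8 + 2*((k² + k*k) + k) = 8 + 2*((k² + k²) + k) = 8 + 2*(2*k² + k) = 8 + 2*(k + 2*k²) = 8 + (2*k + 4*k²) = 8 + 2*k + 4*k²)
j(b, U) = -U/3 (j(b, U) = U*(-⅓) = -U/3)
Q = -46/9 (Q = (-1*46)/9 = (⅑)*(-46) = -46/9 ≈ -5.1111)
m(Y) = 94160/3 (m(Y) = -(-1177)*(8 + 2*4 + 4*4²)/3 = -(-1177)*(8 + 8 + 4*16)/3 = -(-1177)*(8 + 8 + 64)/3 = -(-1177)*80/3 = -1177*(-80/3) = 94160/3)
-m(Q) = -1*94160/3 = -94160/3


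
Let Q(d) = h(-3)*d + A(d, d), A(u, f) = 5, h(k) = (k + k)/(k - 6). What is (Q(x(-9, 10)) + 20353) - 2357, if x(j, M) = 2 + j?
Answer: 53989/3 ≈ 17996.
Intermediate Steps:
h(k) = 2*k/(-6 + k) (h(k) = (2*k)/(-6 + k) = 2*k/(-6 + k))
Q(d) = 5 + 2*d/3 (Q(d) = (2*(-3)/(-6 - 3))*d + 5 = (2*(-3)/(-9))*d + 5 = (2*(-3)*(-1/9))*d + 5 = 2*d/3 + 5 = 5 + 2*d/3)
(Q(x(-9, 10)) + 20353) - 2357 = ((5 + 2*(2 - 9)/3) + 20353) - 2357 = ((5 + (2/3)*(-7)) + 20353) - 2357 = ((5 - 14/3) + 20353) - 2357 = (1/3 + 20353) - 2357 = 61060/3 - 2357 = 53989/3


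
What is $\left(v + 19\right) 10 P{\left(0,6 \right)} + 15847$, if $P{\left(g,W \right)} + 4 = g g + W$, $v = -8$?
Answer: $16067$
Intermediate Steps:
$P{\left(g,W \right)} = -4 + W + g^{2}$ ($P{\left(g,W \right)} = -4 + \left(g g + W\right) = -4 + \left(g^{2} + W\right) = -4 + \left(W + g^{2}\right) = -4 + W + g^{2}$)
$\left(v + 19\right) 10 P{\left(0,6 \right)} + 15847 = \left(-8 + 19\right) 10 \left(-4 + 6 + 0^{2}\right) + 15847 = 11 \cdot 10 \left(-4 + 6 + 0\right) + 15847 = 110 \cdot 2 + 15847 = 220 + 15847 = 16067$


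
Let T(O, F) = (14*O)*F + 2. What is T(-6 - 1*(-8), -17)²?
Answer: 224676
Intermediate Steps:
T(O, F) = 2 + 14*F*O (T(O, F) = 14*F*O + 2 = 2 + 14*F*O)
T(-6 - 1*(-8), -17)² = (2 + 14*(-17)*(-6 - 1*(-8)))² = (2 + 14*(-17)*(-6 + 8))² = (2 + 14*(-17)*2)² = (2 - 476)² = (-474)² = 224676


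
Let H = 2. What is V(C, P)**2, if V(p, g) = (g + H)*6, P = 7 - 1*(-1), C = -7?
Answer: 3600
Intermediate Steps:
P = 8 (P = 7 + 1 = 8)
V(p, g) = 12 + 6*g (V(p, g) = (g + 2)*6 = (2 + g)*6 = 12 + 6*g)
V(C, P)**2 = (12 + 6*8)**2 = (12 + 48)**2 = 60**2 = 3600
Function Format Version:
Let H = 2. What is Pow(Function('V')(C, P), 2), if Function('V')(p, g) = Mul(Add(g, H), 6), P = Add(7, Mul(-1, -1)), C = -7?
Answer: 3600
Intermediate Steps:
P = 8 (P = Add(7, 1) = 8)
Function('V')(p, g) = Add(12, Mul(6, g)) (Function('V')(p, g) = Mul(Add(g, 2), 6) = Mul(Add(2, g), 6) = Add(12, Mul(6, g)))
Pow(Function('V')(C, P), 2) = Pow(Add(12, Mul(6, 8)), 2) = Pow(Add(12, 48), 2) = Pow(60, 2) = 3600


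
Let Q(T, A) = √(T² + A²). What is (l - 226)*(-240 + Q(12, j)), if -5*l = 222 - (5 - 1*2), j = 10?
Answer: 64752 - 2698*√61/5 ≈ 60538.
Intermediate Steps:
Q(T, A) = √(A² + T²)
l = -219/5 (l = -(222 - (5 - 1*2))/5 = -(222 - (5 - 2))/5 = -(222 - 1*3)/5 = -(222 - 3)/5 = -⅕*219 = -219/5 ≈ -43.800)
(l - 226)*(-240 + Q(12, j)) = (-219/5 - 226)*(-240 + √(10² + 12²)) = -1349*(-240 + √(100 + 144))/5 = -1349*(-240 + √244)/5 = -1349*(-240 + 2*√61)/5 = 64752 - 2698*√61/5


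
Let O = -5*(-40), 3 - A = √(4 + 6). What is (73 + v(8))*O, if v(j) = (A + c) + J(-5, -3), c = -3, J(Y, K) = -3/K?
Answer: 14800 - 200*√10 ≈ 14168.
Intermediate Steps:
A = 3 - √10 (A = 3 - √(4 + 6) = 3 - √10 ≈ -0.16228)
v(j) = 1 - √10 (v(j) = ((3 - √10) - 3) - 3/(-3) = -√10 - 3*(-⅓) = -√10 + 1 = 1 - √10)
O = 200
(73 + v(8))*O = (73 + (1 - √10))*200 = (74 - √10)*200 = 14800 - 200*√10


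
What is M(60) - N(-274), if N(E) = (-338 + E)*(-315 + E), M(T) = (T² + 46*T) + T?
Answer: -354048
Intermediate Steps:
M(T) = T² + 47*T
M(60) - N(-274) = 60*(47 + 60) - (106470 + (-274)² - 653*(-274)) = 60*107 - (106470 + 75076 + 178922) = 6420 - 1*360468 = 6420 - 360468 = -354048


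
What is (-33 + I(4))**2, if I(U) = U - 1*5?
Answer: 1156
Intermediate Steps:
I(U) = -5 + U (I(U) = U - 5 = -5 + U)
(-33 + I(4))**2 = (-33 + (-5 + 4))**2 = (-33 - 1)**2 = (-34)**2 = 1156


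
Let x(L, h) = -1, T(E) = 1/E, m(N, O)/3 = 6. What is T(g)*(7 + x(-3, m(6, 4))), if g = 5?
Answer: 6/5 ≈ 1.2000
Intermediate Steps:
m(N, O) = 18 (m(N, O) = 3*6 = 18)
T(E) = 1/E
T(g)*(7 + x(-3, m(6, 4))) = (7 - 1)/5 = (⅕)*6 = 6/5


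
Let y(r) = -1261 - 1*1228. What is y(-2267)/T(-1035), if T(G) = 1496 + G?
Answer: -2489/461 ≈ -5.3991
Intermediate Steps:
y(r) = -2489 (y(r) = -1261 - 1228 = -2489)
y(-2267)/T(-1035) = -2489/(1496 - 1035) = -2489/461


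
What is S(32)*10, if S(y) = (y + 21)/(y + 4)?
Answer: 265/18 ≈ 14.722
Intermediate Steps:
S(y) = (21 + y)/(4 + y)
S(32)*10 = ((21 + 32)/(4 + 32))*10 = (53/36)*10 = 265/18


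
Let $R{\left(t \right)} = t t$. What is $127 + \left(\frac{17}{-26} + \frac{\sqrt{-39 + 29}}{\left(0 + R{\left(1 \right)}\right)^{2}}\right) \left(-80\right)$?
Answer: $\frac{2331}{13} - 80 i \sqrt{10} \approx 179.31 - 252.98 i$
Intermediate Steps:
$R{\left(t \right)} = t^{2}$
$127 + \left(\frac{17}{-26} + \frac{\sqrt{-39 + 29}}{\left(0 + R{\left(1 \right)}\right)^{2}}\right) \left(-80\right) = 127 + \left(\frac{17}{-26} + \frac{\sqrt{-39 + 29}}{\left(0 + 1^{2}\right)^{2}}\right) \left(-80\right) = 127 + \left(17 \left(- \frac{1}{26}\right) + \frac{\sqrt{-10}}{\left(0 + 1\right)^{2}}\right) \left(-80\right) = 127 + \left(- \frac{17}{26} + \frac{i \sqrt{10}}{1^{2}}\right) \left(-80\right) = 127 + \left(- \frac{17}{26} + \frac{i \sqrt{10}}{1}\right) \left(-80\right) = 127 + \left(- \frac{17}{26} + i \sqrt{10} \cdot 1\right) \left(-80\right) = 127 + \left(- \frac{17}{26} + i \sqrt{10}\right) \left(-80\right) = 127 + \left(\frac{680}{13} - 80 i \sqrt{10}\right) = \frac{2331}{13} - 80 i \sqrt{10}$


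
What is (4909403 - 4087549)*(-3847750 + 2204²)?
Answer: 829962411564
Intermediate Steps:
(4909403 - 4087549)*(-3847750 + 2204²) = 821854*(-3847750 + 4857616) = 821854*1009866 = 829962411564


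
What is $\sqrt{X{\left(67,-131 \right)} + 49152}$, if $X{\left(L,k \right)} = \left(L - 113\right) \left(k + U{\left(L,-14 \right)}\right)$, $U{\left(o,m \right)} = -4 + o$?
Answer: $2 \sqrt{13070} \approx 228.65$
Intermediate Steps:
$X{\left(L,k \right)} = \left(-113 + L\right) \left(-4 + L + k\right)$ ($X{\left(L,k \right)} = \left(L - 113\right) \left(k + \left(-4 + L\right)\right) = \left(-113 + L\right) \left(-4 + L + k\right)$)
$\sqrt{X{\left(67,-131 \right)} + 49152} = \sqrt{\left(452 + 67^{2} - 7839 - -14803 + 67 \left(-131\right)\right) + 49152} = \sqrt{\left(452 + 4489 - 7839 + 14803 - 8777\right) + 49152} = \sqrt{3128 + 49152} = \sqrt{52280} = 2 \sqrt{13070}$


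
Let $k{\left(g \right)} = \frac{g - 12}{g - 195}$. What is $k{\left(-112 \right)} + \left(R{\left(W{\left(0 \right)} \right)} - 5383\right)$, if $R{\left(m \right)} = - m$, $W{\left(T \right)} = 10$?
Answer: $- \frac{1655527}{307} \approx -5392.6$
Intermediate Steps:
$k{\left(g \right)} = \frac{-12 + g}{-195 + g}$
$k{\left(-112 \right)} + \left(R{\left(W{\left(0 \right)} \right)} - 5383\right) = \frac{-12 - 112}{-195 - 112} - 5393 = \frac{1}{-307} \left(-124\right) - 5393 = \left(- \frac{1}{307}\right) \left(-124\right) - 5393 = \frac{124}{307} - 5393 = - \frac{1655527}{307}$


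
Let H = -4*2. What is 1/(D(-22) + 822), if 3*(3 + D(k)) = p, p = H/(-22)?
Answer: 33/27031 ≈ 0.0012208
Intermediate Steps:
H = -8
p = 4/11 (p = -8/(-22) = -8*(-1/22) = 4/11 ≈ 0.36364)
D(k) = -95/33 (D(k) = -3 + (⅓)*(4/11) = -3 + 4/33 = -95/33)
1/(D(-22) + 822) = 1/(-95/33 + 822) = 1/(27031/33) = 33/27031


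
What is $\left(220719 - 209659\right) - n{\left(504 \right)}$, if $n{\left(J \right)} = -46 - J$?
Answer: $11610$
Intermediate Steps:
$\left(220719 - 209659\right) - n{\left(504 \right)} = \left(220719 - 209659\right) - \left(-46 - 504\right) = 11060 - -550 = 11060 + 550 = 11610$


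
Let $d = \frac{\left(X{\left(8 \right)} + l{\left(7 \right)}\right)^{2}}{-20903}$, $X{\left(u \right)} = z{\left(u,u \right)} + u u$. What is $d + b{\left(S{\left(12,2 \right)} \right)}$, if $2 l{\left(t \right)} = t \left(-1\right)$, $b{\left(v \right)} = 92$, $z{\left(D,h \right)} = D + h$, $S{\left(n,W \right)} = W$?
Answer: $\frac{7668895}{83612} \approx 91.72$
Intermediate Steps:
$l{\left(t \right)} = - \frac{t}{2}$ ($l{\left(t \right)} = \frac{t \left(-1\right)}{2} = \frac{\left(-1\right) t}{2} = - \frac{t}{2}$)
$X{\left(u \right)} = u^{2} + 2 u$ ($X{\left(u \right)} = \left(u + u\right) + u u = 2 u + u^{2} = u^{2} + 2 u$)
$d = - \frac{23409}{83612}$ ($d = \frac{\left(8 \left(2 + 8\right) - \frac{7}{2}\right)^{2}}{-20903} = \left(8 \cdot 10 - \frac{7}{2}\right)^{2} \left(- \frac{1}{20903}\right) = \left(80 - \frac{7}{2}\right)^{2} \left(- \frac{1}{20903}\right) = \left(\frac{153}{2}\right)^{2} \left(- \frac{1}{20903}\right) = \frac{23409}{4} \left(- \frac{1}{20903}\right) = - \frac{23409}{83612} \approx -0.27997$)
$d + b{\left(S{\left(12,2 \right)} \right)} = - \frac{23409}{83612} + 92 = \frac{7668895}{83612}$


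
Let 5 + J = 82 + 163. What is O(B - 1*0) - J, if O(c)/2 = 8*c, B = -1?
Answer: -256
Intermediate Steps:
J = 240 (J = -5 + (82 + 163) = -5 + 245 = 240)
O(c) = 16*c (O(c) = 2*(8*c) = 16*c)
O(B - 1*0) - J = 16*(-1 - 1*0) - 1*240 = 16*(-1 + 0) - 240 = 16*(-1) - 240 = -16 - 240 = -256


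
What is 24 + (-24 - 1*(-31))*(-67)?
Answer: -445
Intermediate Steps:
24 + (-24 - 1*(-31))*(-67) = 24 + (-24 + 31)*(-67) = 24 + 7*(-67) = 24 - 469 = -445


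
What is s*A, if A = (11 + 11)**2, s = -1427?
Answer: -690668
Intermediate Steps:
A = 484 (A = 22**2 = 484)
s*A = -1427*484 = -690668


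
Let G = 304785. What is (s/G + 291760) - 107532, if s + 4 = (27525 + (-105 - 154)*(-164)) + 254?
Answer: 18716667077/101595 ≈ 1.8423e+5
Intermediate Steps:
s = 70251 (s = -4 + ((27525 + (-105 - 154)*(-164)) + 254) = -4 + ((27525 - 259*(-164)) + 254) = -4 + ((27525 + 42476) + 254) = -4 + (70001 + 254) = -4 + 70255 = 70251)
(s/G + 291760) - 107532 = (70251/304785 + 291760) - 107532 = (70251*(1/304785) + 291760) - 107532 = (23417/101595 + 291760) - 107532 = 29641380617/101595 - 107532 = 18716667077/101595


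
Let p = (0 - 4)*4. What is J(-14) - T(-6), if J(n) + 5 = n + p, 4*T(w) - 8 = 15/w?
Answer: -291/8 ≈ -36.375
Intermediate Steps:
p = -16 (p = -4*4 = -16)
T(w) = 2 + 15/(4*w) (T(w) = 2 + (15/w)/4 = 2 + 15/(4*w))
J(n) = -21 + n (J(n) = -5 + (n - 16) = -5 + (-16 + n) = -21 + n)
J(-14) - T(-6) = (-21 - 14) - (2 + (15/4)/(-6)) = -35 - (2 + (15/4)*(-⅙)) = -35 - (2 - 5/8) = -35 - 1*11/8 = -35 - 11/8 = -291/8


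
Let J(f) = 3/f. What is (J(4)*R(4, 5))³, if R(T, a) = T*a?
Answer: 3375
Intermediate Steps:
(J(4)*R(4, 5))³ = ((3/4)*(4*5))³ = ((3*(¼))*20)³ = ((¾)*20)³ = 15³ = 3375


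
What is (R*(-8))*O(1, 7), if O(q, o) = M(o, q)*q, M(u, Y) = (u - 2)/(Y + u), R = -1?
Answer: 5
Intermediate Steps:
M(u, Y) = (-2 + u)/(Y + u)
O(q, o) = q*(-2 + o)/(o + q) (O(q, o) = ((-2 + o)/(q + o))*q = ((-2 + o)/(o + q))*q = q*(-2 + o)/(o + q))
(R*(-8))*O(1, 7) = (-1*(-8))*(1*(-2 + 7)/(7 + 1)) = 8*(1*5/8) = 8*(1*(⅛)*5) = 8*(5/8) = 5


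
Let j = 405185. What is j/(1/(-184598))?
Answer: -74796340630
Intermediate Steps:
j/(1/(-184598)) = 405185/(1/(-184598)) = 405185/(-1/184598) = 405185*(-184598) = -74796340630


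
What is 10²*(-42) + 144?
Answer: -4056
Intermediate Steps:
10²*(-42) + 144 = 100*(-42) + 144 = -4200 + 144 = -4056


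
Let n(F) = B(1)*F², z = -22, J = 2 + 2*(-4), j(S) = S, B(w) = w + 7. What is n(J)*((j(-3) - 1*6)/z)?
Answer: 1296/11 ≈ 117.82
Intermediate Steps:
B(w) = 7 + w
J = -6 (J = 2 - 8 = -6)
n(F) = 8*F² (n(F) = (7 + 1)*F² = 8*F²)
n(J)*((j(-3) - 1*6)/z) = (8*(-6)²)*((-3 - 1*6)/(-22)) = (8*36)*((-3 - 6)*(-1/22)) = 288*(-9*(-1/22)) = 288*(9/22) = 1296/11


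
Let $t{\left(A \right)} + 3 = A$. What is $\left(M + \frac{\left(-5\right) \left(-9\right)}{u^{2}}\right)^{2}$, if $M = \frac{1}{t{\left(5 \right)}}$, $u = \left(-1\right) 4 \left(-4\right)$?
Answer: $\frac{29929}{65536} \approx 0.45668$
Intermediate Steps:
$t{\left(A \right)} = -3 + A$
$u = 16$ ($u = \left(-4\right) \left(-4\right) = 16$)
$M = \frac{1}{2}$ ($M = \frac{1}{-3 + 5} = \frac{1}{2} \approx 0.5$)
$\left(M + \frac{\left(-5\right) \left(-9\right)}{u^{2}}\right)^{2} = \left(\frac{1}{2} + \frac{\left(-5\right) \left(-9\right)}{16^{2}}\right)^{2} = \left(\frac{1}{2} + \frac{45}{256}\right)^{2} = \left(\frac{173}{256}\right)^{2} = \frac{29929}{65536}$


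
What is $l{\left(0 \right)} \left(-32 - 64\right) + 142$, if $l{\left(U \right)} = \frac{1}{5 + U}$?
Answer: $\frac{614}{5} \approx 122.8$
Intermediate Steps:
$l{\left(0 \right)} \left(-32 - 64\right) + 142 = \frac{-32 - 64}{5 + 0} + 142 = \frac{-32 - 64}{5} + 142 = \frac{1}{5} \left(-96\right) + 142 = - \frac{96}{5} + 142 = \frac{614}{5}$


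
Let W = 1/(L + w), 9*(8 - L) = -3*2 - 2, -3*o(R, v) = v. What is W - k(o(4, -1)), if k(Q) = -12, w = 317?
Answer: 35205/2933 ≈ 12.003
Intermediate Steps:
o(R, v) = -v/3
L = 80/9 (L = 8 - (-3*2 - 2)/9 = 8 - (-6 - 2)/9 = 8 - ⅑*(-8) = 8 + 8/9 = 80/9 ≈ 8.8889)
W = 9/2933 (W = 1/(80/9 + 317) = 1/(2933/9) = 9/2933 ≈ 0.0030685)
W - k(o(4, -1)) = 9/2933 - 1*(-12) = 9/2933 + 12 = 35205/2933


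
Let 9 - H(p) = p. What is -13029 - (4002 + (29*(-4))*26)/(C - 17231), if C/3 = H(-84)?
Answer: -110433311/8476 ≈ -13029.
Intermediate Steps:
H(p) = 9 - p
C = 279 (C = 3*(9 - 1*(-84)) = 3*(9 + 84) = 3*93 = 279)
-13029 - (4002 + (29*(-4))*26)/(C - 17231) = -13029 - (4002 + (29*(-4))*26)/(279 - 17231) = -13029 - (4002 - 116*26)/(-16952) = -13029 - (4002 - 3016)*(-1)/16952 = -13029 - 986*(-1)/16952 = -13029 - 1*(-493/8476) = -13029 + 493/8476 = -110433311/8476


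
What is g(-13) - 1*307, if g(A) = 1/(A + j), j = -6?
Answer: -5834/19 ≈ -307.05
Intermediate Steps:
g(A) = 1/(-6 + A) (g(A) = 1/(A - 6) = 1/(-6 + A))
g(-13) - 1*307 = 1/(-6 - 13) - 1*307 = 1/(-19) - 307 = -1/19 - 307 = -5834/19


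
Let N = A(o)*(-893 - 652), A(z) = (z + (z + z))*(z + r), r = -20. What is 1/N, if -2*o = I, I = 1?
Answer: -4/190035 ≈ -2.1049e-5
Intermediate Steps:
o = -1/2 (o = -1/2*1 = -1/2 ≈ -0.50000)
A(z) = 3*z*(-20 + z) (A(z) = (z + (z + z))*(z - 20) = (z + 2*z)*(-20 + z) = (3*z)*(-20 + z) = 3*z*(-20 + z))
N = -190035/4 (N = (3*(-1/2)*(-20 - 1/2))*(-893 - 652) = (3*(-1/2)*(-41/2))*(-1545) = (123/4)*(-1545) = -190035/4 ≈ -47509.)
1/N = 1/(-190035/4) = -4/190035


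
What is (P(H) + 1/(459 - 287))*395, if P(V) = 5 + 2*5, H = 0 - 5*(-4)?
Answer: 1019495/172 ≈ 5927.3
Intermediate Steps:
H = 20 (H = 0 + 20 = 20)
P(V) = 15 (P(V) = 5 + 10 = 15)
(P(H) + 1/(459 - 287))*395 = (15 + 1/(459 - 287))*395 = (15 + 1/172)*395 = (2581/172)*395 = 1019495/172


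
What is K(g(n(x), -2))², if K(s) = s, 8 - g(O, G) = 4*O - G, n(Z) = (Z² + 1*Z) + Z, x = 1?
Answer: 36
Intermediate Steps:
n(Z) = Z² + 2*Z (n(Z) = (Z² + Z) + Z = (Z + Z²) + Z = Z² + 2*Z)
g(O, G) = 8 + G - 4*O (g(O, G) = 8 - (4*O - G) = 8 - (-G + 4*O) = 8 + (G - 4*O) = 8 + G - 4*O)
K(g(n(x), -2))² = (8 - 2 - 4*(2 + 1))² = (8 - 2 - 4*3)² = (8 - 2 - 12)² = (-6)² = 36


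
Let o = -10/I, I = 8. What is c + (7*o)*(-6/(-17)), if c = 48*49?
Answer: 79863/34 ≈ 2348.9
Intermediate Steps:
o = -5/4 (o = -10/8 = -10*⅛ = -5/4 ≈ -1.2500)
c = 2352
c + (7*o)*(-6/(-17)) = 2352 + (7*(-5/4))*(-6/(-17)) = 2352 - (-105)*(-1)/(2*17) = 2352 - 35/4*6/17 = 2352 - 105/34 = 79863/34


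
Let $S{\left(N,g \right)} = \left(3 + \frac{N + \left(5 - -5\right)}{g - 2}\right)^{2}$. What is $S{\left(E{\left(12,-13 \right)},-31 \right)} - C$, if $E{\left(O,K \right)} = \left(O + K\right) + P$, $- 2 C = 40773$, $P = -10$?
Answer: $\frac{44421797}{2178} \approx 20396.0$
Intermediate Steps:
$C = - \frac{40773}{2}$ ($C = \left(- \frac{1}{2}\right) 40773 = - \frac{40773}{2} \approx -20387.0$)
$E{\left(O,K \right)} = -10 + K + O$ ($E{\left(O,K \right)} = \left(O + K\right) - 10 = \left(K + O\right) - 10 = -10 + K + O$)
$S{\left(N,g \right)} = \left(3 + \frac{10 + N}{-2 + g}\right)^{2}$ ($S{\left(N,g \right)} = \left(3 + \frac{N + \left(5 + 5\right)}{-2 + g}\right)^{2} = \left(3 + \frac{N + 10}{-2 + g}\right)^{2} = \left(3 + \frac{10 + N}{-2 + g}\right)^{2}$)
$S{\left(E{\left(12,-13 \right)},-31 \right)} - C = \frac{\left(4 - 11 + 3 \left(-31\right)\right)^{2}}{\left(-2 - 31\right)^{2}} - - \frac{40773}{2} = \frac{\left(4 - 11 - 93\right)^{2}}{1089} + \frac{40773}{2} = \frac{\left(-100\right)^{2}}{1089} + \frac{40773}{2} = \frac{1}{1089} \cdot 10000 + \frac{40773}{2} = \frac{10000}{1089} + \frac{40773}{2} = \frac{44421797}{2178}$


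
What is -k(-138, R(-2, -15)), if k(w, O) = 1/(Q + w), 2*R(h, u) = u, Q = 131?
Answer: 1/7 ≈ 0.14286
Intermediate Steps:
R(h, u) = u/2
k(w, O) = 1/(131 + w)
-k(-138, R(-2, -15)) = -1/(131 - 138) = -1/(-7) = -1*(-1/7) = 1/7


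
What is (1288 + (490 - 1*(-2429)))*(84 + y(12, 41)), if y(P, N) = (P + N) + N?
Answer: 748846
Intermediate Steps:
y(P, N) = P + 2*N (y(P, N) = (N + P) + N = P + 2*N)
(1288 + (490 - 1*(-2429)))*(84 + y(12, 41)) = (1288 + (490 - 1*(-2429)))*(84 + (12 + 2*41)) = (1288 + (490 + 2429))*(84 + (12 + 82)) = (1288 + 2919)*(84 + 94) = 4207*178 = 748846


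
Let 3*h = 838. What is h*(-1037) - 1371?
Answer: -873119/3 ≈ -2.9104e+5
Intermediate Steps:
h = 838/3 (h = (⅓)*838 = 838/3 ≈ 279.33)
h*(-1037) - 1371 = (838/3)*(-1037) - 1371 = -869006/3 - 1371 = -873119/3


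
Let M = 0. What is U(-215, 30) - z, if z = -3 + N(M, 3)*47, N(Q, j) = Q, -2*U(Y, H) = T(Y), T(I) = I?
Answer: 221/2 ≈ 110.50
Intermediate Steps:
U(Y, H) = -Y/2
z = -3 (z = -3 + 0*47 = -3 + 0 = -3)
U(-215, 30) - z = -½*(-215) - 1*(-3) = 215/2 + 3 = 221/2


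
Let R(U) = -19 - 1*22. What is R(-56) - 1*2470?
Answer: -2511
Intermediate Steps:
R(U) = -41 (R(U) = -19 - 22 = -41)
R(-56) - 1*2470 = -41 - 1*2470 = -41 - 2470 = -2511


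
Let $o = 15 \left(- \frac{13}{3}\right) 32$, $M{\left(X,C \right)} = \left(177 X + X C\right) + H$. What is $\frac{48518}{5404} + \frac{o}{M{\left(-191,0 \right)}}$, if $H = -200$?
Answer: $\frac{830595973}{91886914} \approx 9.0393$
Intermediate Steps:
$M{\left(X,C \right)} = -200 + 177 X + C X$ ($M{\left(X,C \right)} = \left(177 X + X C\right) - 200 = \left(177 X + C X\right) - 200 = -200 + 177 X + C X$)
$o = -2080$ ($o = 15 \left(\left(-13\right) \frac{1}{3}\right) 32 = 15 \left(- \frac{13}{3}\right) 32 = \left(-65\right) 32 = -2080$)
$\frac{48518}{5404} + \frac{o}{M{\left(-191,0 \right)}} = \frac{48518}{5404} - \frac{2080}{-200 + 177 \left(-191\right) + 0 \left(-191\right)} = 48518 \cdot \frac{1}{5404} - \frac{2080}{-200 - 33807 + 0} = \frac{24259}{2702} - \frac{2080}{-34007} = \frac{24259}{2702} - - \frac{2080}{34007} = \frac{24259}{2702} + \frac{2080}{34007} = \frac{830595973}{91886914}$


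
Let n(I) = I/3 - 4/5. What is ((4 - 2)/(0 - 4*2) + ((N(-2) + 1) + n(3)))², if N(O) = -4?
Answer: 3721/400 ≈ 9.3025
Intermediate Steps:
n(I) = -⅘ + I/3 (n(I) = I*(⅓) - 4*⅕ = I/3 - ⅘ = -⅘ + I/3)
((4 - 2)/(0 - 4*2) + ((N(-2) + 1) + n(3)))² = ((4 - 2)/(0 - 4*2) + ((-4 + 1) + (-⅘ + (⅓)*3)))² = (2/(0 - 8) + (-3 + (-⅘ + 1)))² = (2/(-8) + (-3 + ⅕))² = (2*(-⅛) - 14/5)² = (-¼ - 14/5)² = (-61/20)² = 3721/400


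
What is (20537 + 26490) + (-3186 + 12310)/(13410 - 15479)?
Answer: 97289739/2069 ≈ 47023.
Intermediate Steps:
(20537 + 26490) + (-3186 + 12310)/(13410 - 15479) = 47027 + 9124/(-2069) = 47027 + 9124*(-1/2069) = 47027 - 9124/2069 = 97289739/2069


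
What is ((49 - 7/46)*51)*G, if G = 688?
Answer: 39421368/23 ≈ 1.7140e+6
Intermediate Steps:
((49 - 7/46)*51)*G = ((49 - 7/46)*51)*688 = ((2247/46)*51)*688 = (114597/46)*688 = 39421368/23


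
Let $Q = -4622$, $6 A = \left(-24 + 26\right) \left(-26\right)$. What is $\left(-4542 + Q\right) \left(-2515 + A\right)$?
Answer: $\frac{69380644}{3} \approx 2.3127 \cdot 10^{7}$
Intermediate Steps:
$A = - \frac{26}{3}$ ($A = \frac{\left(-24 + 26\right) \left(-26\right)}{6} = \frac{2 \left(-26\right)}{6} = \frac{1}{6} \left(-52\right) = - \frac{26}{3} \approx -8.6667$)
$\left(-4542 + Q\right) \left(-2515 + A\right) = \left(-4542 - 4622\right) \left(-2515 - \frac{26}{3}\right) = \left(-9164\right) \left(- \frac{7571}{3}\right) = \frac{69380644}{3}$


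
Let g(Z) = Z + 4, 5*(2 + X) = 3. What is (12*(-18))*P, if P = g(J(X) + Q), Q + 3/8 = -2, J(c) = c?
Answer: -243/5 ≈ -48.600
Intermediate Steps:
X = -7/5 (X = -2 + (⅕)*3 = -2 + ⅗ = -7/5 ≈ -1.4000)
Q = -19/8 (Q = -3/8 - 2 = -19/8 ≈ -2.3750)
g(Z) = 4 + Z
P = 9/40 (P = 4 + (-7/5 - 19/8) = 4 - 151/40 = 9/40 ≈ 0.22500)
(12*(-18))*P = (12*(-18))*(9/40) = -216*9/40 = -243/5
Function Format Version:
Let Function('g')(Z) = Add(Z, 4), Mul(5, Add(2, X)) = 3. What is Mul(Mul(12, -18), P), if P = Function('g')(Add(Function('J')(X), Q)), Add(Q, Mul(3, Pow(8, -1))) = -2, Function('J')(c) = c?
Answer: Rational(-243, 5) ≈ -48.600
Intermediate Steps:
X = Rational(-7, 5) (X = Add(-2, Mul(Rational(1, 5), 3)) = Add(-2, Rational(3, 5)) = Rational(-7, 5) ≈ -1.4000)
Q = Rational(-19, 8) (Q = Add(Rational(-3, 8), -2) = Rational(-19, 8) ≈ -2.3750)
Function('g')(Z) = Add(4, Z)
P = Rational(9, 40) (P = Add(4, Add(Rational(-7, 5), Rational(-19, 8))) = Add(4, Rational(-151, 40)) = Rational(9, 40) ≈ 0.22500)
Mul(Mul(12, -18), P) = Mul(Mul(12, -18), Rational(9, 40)) = Mul(-216, Rational(9, 40)) = Rational(-243, 5)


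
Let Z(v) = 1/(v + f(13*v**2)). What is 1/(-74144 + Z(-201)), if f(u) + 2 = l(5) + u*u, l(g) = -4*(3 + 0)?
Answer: -275848695154/20452525653498175 ≈ -1.3487e-5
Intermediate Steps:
l(g) = -12 (l(g) = -4*3 = -12)
f(u) = -14 + u**2 (f(u) = -2 + (-12 + u*u) = -2 + (-12 + u**2) = -14 + u**2)
Z(v) = 1/(-14 + v + 169*v**4) (Z(v) = 1/(v + (-14 + (13*v**2)**2)) = 1/(v + (-14 + 169*v**4)) = 1/(-14 + v + 169*v**4))
1/(-74144 + Z(-201)) = 1/(-74144 + 1/(-14 - 201 + 169*(-201)**4)) = 1/(-74144 + 1/(-14 - 201 + 169*1632240801)) = 1/(-74144 + 1/(-14 - 201 + 275848695369)) = 1/(-74144 + 1/275848695154) = 1/(-20452525653498175/275848695154) = -275848695154/20452525653498175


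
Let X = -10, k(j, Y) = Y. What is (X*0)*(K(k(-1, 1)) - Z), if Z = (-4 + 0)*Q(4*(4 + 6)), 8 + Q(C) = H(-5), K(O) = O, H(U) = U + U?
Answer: 0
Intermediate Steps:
H(U) = 2*U
Q(C) = -18 (Q(C) = -8 + 2*(-5) = -8 - 10 = -18)
Z = 72 (Z = (-4 + 0)*(-18) = -4*(-18) = 72)
(X*0)*(K(k(-1, 1)) - Z) = (-10*0)*(1 - 1*72) = 0*(1 - 72) = 0*(-71) = 0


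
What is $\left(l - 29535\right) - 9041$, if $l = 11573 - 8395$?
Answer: $-35398$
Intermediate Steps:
$l = 3178$ ($l = 11573 - 8395 = 3178$)
$\left(l - 29535\right) - 9041 = \left(3178 - 29535\right) - 9041 = -26357 - 9041 = -35398$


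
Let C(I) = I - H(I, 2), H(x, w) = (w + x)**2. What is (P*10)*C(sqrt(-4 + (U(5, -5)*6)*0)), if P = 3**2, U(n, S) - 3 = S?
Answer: -540*I ≈ -540.0*I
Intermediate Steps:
U(n, S) = 3 + S
P = 9
C(I) = I - (2 + I)**2
(P*10)*C(sqrt(-4 + (U(5, -5)*6)*0)) = (9*10)*(sqrt(-4 + ((3 - 5)*6)*0) - (2 + sqrt(-4 + ((3 - 5)*6)*0))**2) = 90*(sqrt(-4 - 2*6*0) - (2 + sqrt(-4 - 2*6*0))**2) = 90*(sqrt(-4 - 12*0) - (2 + sqrt(-4 - 12*0))**2) = 90*(sqrt(-4 + 0) - (2 + sqrt(-4 + 0))**2) = 90*(sqrt(-4) - (2 + sqrt(-4))**2) = 90*(2*I - (2 + 2*I)**2) = 90*(-(2 + 2*I)**2 + 2*I) = -90*(2 + 2*I)**2 + 180*I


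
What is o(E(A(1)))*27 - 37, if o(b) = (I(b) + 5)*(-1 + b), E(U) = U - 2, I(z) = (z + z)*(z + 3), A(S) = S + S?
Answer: -172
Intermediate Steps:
A(S) = 2*S
I(z) = 2*z*(3 + z) (I(z) = (2*z)*(3 + z) = 2*z*(3 + z))
E(U) = -2 + U
o(b) = (-1 + b)*(5 + 2*b*(3 + b)) (o(b) = (2*b*(3 + b) + 5)*(-1 + b) = (5 + 2*b*(3 + b))*(-1 + b) = (-1 + b)*(5 + 2*b*(3 + b)))
o(E(A(1)))*27 - 37 = (-5 - (-2 + 2*1) + 2*(-2 + 2*1)**3 + 4*(-2 + 2*1)**2)*27 - 37 = (-5 - (-2 + 2) + 2*(-2 + 2)**3 + 4*(-2 + 2)**2)*27 - 37 = (-5 - 1*0 + 2*0**3 + 4*0**2)*27 - 37 = (-5 + 0 + 2*0 + 4*0)*27 - 37 = (-5 + 0 + 0 + 0)*27 - 37 = -5*27 - 37 = -135 - 37 = -172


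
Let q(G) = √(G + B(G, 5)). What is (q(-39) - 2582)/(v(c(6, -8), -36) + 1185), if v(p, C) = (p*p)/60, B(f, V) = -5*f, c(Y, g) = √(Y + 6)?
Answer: -6455/2963 + 5*√39/2963 ≈ -2.1680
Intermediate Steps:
c(Y, g) = √(6 + Y)
q(G) = 2*√(-G) (q(G) = √(G - 5*G) = √(-4*G) = 2*√(-G))
v(p, C) = p²/60 (v(p, C) = p²*(1/60) = p²/60)
(q(-39) - 2582)/(v(c(6, -8), -36) + 1185) = (2*√(-1*(-39)) - 2582)/((√(6 + 6))²/60 + 1185) = (2*√39 - 2582)/((√12)²/60 + 1185) = (-2582 + 2*√39)/((2*√3)²/60 + 1185) = (-2582 + 2*√39)/((1/60)*12 + 1185) = (-2582 + 2*√39)/(⅕ + 1185) = (-2582 + 2*√39)/(5926/5) = (-2582 + 2*√39)*(5/5926) = -6455/2963 + 5*√39/2963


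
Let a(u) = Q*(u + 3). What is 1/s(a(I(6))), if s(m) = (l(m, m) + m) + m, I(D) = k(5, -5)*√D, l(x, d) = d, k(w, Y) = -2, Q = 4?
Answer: -1/60 - √6/90 ≈ -0.043883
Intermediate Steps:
I(D) = -2*√D
a(u) = 12 + 4*u (a(u) = 4*(u + 3) = 4*(3 + u) = 12 + 4*u)
s(m) = 3*m (s(m) = (m + m) + m = 2*m + m = 3*m)
1/s(a(I(6))) = 1/(3*(12 + 4*(-2*√6))) = 1/(3*(12 - 8*√6)) = 1/(36 - 24*√6)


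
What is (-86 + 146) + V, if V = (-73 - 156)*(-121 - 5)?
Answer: 28914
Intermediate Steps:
V = 28854 (V = -229*(-126) = 28854)
(-86 + 146) + V = (-86 + 146) + 28854 = 60 + 28854 = 28914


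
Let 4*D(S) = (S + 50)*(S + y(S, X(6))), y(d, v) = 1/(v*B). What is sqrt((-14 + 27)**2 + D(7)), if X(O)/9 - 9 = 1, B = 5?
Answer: sqrt(967614)/60 ≈ 16.395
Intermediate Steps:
X(O) = 90 (X(O) = 81 + 9*1 = 81 + 9 = 90)
y(d, v) = 1/(5*v) (y(d, v) = 1/(v*5) = 1/(5*v))
D(S) = (50 + S)*(1/450 + S)/4 (D(S) = ((S + 50)*(S + (1/5)/90))/4 = ((50 + S)*(S + (1/5)*(1/90)))/4 = ((50 + S)*(S + 1/450))/4 = ((50 + S)*(1/450 + S))/4 = (50 + S)*(1/450 + S)/4)
sqrt((-14 + 27)**2 + D(7)) = sqrt((-14 + 27)**2 + (1/36 + (1/4)*7**2 + (22501/1800)*7)) = sqrt(13**2 + (1/36 + (1/4)*49 + 157507/1800)) = sqrt(169 + (1/36 + 49/4 + 157507/1800)) = sqrt(169 + 59869/600) = sqrt(161269/600) = sqrt(967614)/60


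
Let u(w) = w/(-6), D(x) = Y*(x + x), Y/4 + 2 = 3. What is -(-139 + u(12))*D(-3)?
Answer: -3384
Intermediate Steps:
Y = 4 (Y = -8 + 4*3 = -8 + 12 = 4)
D(x) = 8*x (D(x) = 4*(x + x) = 4*(2*x) = 8*x)
u(w) = -w/6 (u(w) = w*(-1/6) = -w/6)
-(-139 + u(12))*D(-3) = -(-139 - 1/6*12)*8*(-3) = -(-139 - 2)*(-24) = -(-141)*(-24) = -1*3384 = -3384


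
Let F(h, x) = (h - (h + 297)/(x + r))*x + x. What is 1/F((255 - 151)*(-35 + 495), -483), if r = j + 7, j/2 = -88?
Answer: -652/15089146527 ≈ -4.3210e-8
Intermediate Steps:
j = -176 (j = 2*(-88) = -176)
r = -169 (r = -176 + 7 = -169)
F(h, x) = x + x*(h - (297 + h)/(-169 + x)) (F(h, x) = (h - (h + 297)/(x - 169))*x + x = (h - (297 + h)/(-169 + x))*x + x = x*(h - (297 + h)/(-169 + x)) + x = x + x*(h - (297 + h)/(-169 + x)))
1/F((255 - 151)*(-35 + 495), -483) = 1/(-483*(-466 - 483 - 170*(255 - 151)*(-35 + 495) + ((255 - 151)*(-35 + 495))*(-483))/(-169 - 483)) = 1/(-483*(-466 - 483 - 17680*460 + (104*460)*(-483))/(-652)) = 1/(-483*(-1/652)*(-466 - 483 - 170*47840 + 47840*(-483))) = 1/(-483*(-1/652)*(-466 - 483 - 8132800 - 23106720)) = 1/(-483*(-1/652)*(-31240469)) = 1/(-15089146527/652) = -652/15089146527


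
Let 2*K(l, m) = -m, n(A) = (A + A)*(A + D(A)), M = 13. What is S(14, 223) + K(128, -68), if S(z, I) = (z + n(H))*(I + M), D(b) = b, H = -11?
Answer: 117562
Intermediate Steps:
n(A) = 4*A² (n(A) = (A + A)*(A + A) = (2*A)*(2*A) = 4*A²)
K(l, m) = -m/2 (K(l, m) = (-m)/2 = -m/2)
S(z, I) = (13 + I)*(484 + z) (S(z, I) = (z + 4*(-11)²)*(I + 13) = (z + 4*121)*(13 + I) = (z + 484)*(13 + I) = (484 + z)*(13 + I) = (13 + I)*(484 + z))
S(14, 223) + K(128, -68) = (6292 + 13*14 + 484*223 + 223*14) - ½*(-68) = (6292 + 182 + 107932 + 3122) + 34 = 117528 + 34 = 117562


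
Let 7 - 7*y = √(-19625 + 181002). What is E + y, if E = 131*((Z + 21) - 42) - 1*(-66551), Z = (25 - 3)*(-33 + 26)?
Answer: 43627 - √161377/7 ≈ 43570.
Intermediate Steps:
y = 1 - √161377/7 (y = 1 - √(-19625 + 181002)/7 = 1 - √161377/7 ≈ -56.388)
Z = -154 (Z = 22*(-7) = -154)
E = 43626 (E = 131*((-154 + 21) - 42) - 1*(-66551) = 131*(-133 - 42) + 66551 = 131*(-175) + 66551 = -22925 + 66551 = 43626)
E + y = 43626 + (1 - √161377/7) = 43627 - √161377/7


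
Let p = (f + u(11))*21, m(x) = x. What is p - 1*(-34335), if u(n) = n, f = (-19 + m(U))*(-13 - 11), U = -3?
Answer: 45654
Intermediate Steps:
f = 528 (f = (-19 - 3)*(-13 - 11) = -22*(-24) = 528)
p = 11319 (p = (528 + 11)*21 = 539*21 = 11319)
p - 1*(-34335) = 11319 - 1*(-34335) = 11319 + 34335 = 45654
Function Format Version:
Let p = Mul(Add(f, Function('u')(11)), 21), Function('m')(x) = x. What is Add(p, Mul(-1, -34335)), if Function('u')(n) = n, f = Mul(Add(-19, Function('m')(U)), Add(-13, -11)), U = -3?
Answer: 45654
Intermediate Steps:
f = 528 (f = Mul(Add(-19, -3), Add(-13, -11)) = Mul(-22, -24) = 528)
p = 11319 (p = Mul(Add(528, 11), 21) = Mul(539, 21) = 11319)
Add(p, Mul(-1, -34335)) = Add(11319, Mul(-1, -34335)) = Add(11319, 34335) = 45654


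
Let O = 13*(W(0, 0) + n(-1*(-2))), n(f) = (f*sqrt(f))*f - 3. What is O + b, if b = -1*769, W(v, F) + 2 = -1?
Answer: -847 + 52*sqrt(2) ≈ -773.46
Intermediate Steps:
W(v, F) = -3 (W(v, F) = -2 - 1 = -3)
n(f) = -3 + f**(5/2) (n(f) = f**(3/2)*f - 3 = f**(5/2) - 3 = -3 + f**(5/2))
O = -78 + 52*sqrt(2) (O = 13*(-3 + (-3 + (-1*(-2))**(5/2))) = 13*(-3 + (-3 + 2**(5/2))) = 13*(-3 + (-3 + 4*sqrt(2))) = 13*(-6 + 4*sqrt(2)) = -78 + 52*sqrt(2) ≈ -4.4609)
b = -769
O + b = (-78 + 52*sqrt(2)) - 769 = -847 + 52*sqrt(2)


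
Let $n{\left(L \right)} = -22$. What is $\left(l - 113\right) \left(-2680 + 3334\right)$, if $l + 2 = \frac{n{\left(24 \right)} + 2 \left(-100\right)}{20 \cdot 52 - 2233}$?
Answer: $- \frac{89580342}{1193} \approx -75088.0$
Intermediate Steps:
$l = - \frac{2164}{1193}$ ($l = -2 + \frac{-22 + 2 \left(-100\right)}{20 \cdot 52 - 2233} = -2 + \frac{-22 - 200}{1040 - 2233} = -2 - \frac{222}{-1193} = -2 - - \frac{222}{1193} = -2 + \frac{222}{1193} = - \frac{2164}{1193} \approx -1.8139$)
$\left(l - 113\right) \left(-2680 + 3334\right) = \left(- \frac{2164}{1193} - 113\right) \left(-2680 + 3334\right) = \left(- \frac{136973}{1193}\right) 654 = - \frac{89580342}{1193}$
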